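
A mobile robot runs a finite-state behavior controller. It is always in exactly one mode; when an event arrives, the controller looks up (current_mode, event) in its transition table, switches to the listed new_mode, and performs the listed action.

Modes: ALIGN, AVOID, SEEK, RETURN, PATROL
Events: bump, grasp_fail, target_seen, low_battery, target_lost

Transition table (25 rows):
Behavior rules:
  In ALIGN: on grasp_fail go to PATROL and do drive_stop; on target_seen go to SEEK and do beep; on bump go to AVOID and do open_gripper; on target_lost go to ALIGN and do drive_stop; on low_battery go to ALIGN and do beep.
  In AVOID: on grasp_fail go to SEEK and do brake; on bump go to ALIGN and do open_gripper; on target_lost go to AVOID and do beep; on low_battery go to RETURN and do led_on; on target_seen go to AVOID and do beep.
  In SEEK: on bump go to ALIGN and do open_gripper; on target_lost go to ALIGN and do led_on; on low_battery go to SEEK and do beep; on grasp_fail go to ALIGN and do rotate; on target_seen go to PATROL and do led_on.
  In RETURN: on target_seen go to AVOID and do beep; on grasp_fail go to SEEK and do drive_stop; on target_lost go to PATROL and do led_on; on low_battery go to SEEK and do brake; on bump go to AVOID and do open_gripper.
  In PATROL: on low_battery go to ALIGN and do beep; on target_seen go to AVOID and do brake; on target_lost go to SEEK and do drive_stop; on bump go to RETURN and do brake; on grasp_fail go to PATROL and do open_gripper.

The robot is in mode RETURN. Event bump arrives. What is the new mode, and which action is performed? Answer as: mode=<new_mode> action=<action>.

mode=AVOID action=open_gripper

current mode = RETURN; filter table to that mode:
  (RETURN, target_seen) → (AVOID, beep)
  (RETURN, grasp_fail) → (SEEK, drive_stop)
  (RETURN, target_lost) → (PATROL, led_on)
  (RETURN, low_battery) → (SEEK, brake)
  (RETURN, bump) → (AVOID, open_gripper)  ← event matches
event = bump selects (AVOID, open_gripper)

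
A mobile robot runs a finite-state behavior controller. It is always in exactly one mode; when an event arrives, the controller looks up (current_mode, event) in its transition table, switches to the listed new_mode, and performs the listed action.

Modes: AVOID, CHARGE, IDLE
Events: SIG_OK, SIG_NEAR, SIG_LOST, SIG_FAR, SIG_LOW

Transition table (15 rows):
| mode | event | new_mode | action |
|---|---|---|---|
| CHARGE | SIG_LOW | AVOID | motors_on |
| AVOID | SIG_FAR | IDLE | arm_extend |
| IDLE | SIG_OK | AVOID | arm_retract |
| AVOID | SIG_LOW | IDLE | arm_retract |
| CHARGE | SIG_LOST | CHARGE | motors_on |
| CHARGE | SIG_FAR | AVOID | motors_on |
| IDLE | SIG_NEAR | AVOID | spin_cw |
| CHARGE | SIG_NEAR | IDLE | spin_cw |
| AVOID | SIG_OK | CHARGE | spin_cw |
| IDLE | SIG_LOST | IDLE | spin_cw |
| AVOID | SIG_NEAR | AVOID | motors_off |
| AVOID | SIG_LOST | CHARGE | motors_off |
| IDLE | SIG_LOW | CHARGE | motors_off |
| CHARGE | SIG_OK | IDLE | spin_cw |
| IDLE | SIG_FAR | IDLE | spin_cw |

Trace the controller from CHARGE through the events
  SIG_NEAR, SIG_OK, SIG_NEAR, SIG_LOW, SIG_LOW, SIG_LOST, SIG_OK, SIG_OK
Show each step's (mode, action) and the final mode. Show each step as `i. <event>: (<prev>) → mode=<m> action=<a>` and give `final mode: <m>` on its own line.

1. SIG_NEAR: (CHARGE) → mode=IDLE action=spin_cw
2. SIG_OK: (IDLE) → mode=AVOID action=arm_retract
3. SIG_NEAR: (AVOID) → mode=AVOID action=motors_off
4. SIG_LOW: (AVOID) → mode=IDLE action=arm_retract
5. SIG_LOW: (IDLE) → mode=CHARGE action=motors_off
6. SIG_LOST: (CHARGE) → mode=CHARGE action=motors_on
7. SIG_OK: (CHARGE) → mode=IDLE action=spin_cw
8. SIG_OK: (IDLE) → mode=AVOID action=arm_retract

final mode: AVOID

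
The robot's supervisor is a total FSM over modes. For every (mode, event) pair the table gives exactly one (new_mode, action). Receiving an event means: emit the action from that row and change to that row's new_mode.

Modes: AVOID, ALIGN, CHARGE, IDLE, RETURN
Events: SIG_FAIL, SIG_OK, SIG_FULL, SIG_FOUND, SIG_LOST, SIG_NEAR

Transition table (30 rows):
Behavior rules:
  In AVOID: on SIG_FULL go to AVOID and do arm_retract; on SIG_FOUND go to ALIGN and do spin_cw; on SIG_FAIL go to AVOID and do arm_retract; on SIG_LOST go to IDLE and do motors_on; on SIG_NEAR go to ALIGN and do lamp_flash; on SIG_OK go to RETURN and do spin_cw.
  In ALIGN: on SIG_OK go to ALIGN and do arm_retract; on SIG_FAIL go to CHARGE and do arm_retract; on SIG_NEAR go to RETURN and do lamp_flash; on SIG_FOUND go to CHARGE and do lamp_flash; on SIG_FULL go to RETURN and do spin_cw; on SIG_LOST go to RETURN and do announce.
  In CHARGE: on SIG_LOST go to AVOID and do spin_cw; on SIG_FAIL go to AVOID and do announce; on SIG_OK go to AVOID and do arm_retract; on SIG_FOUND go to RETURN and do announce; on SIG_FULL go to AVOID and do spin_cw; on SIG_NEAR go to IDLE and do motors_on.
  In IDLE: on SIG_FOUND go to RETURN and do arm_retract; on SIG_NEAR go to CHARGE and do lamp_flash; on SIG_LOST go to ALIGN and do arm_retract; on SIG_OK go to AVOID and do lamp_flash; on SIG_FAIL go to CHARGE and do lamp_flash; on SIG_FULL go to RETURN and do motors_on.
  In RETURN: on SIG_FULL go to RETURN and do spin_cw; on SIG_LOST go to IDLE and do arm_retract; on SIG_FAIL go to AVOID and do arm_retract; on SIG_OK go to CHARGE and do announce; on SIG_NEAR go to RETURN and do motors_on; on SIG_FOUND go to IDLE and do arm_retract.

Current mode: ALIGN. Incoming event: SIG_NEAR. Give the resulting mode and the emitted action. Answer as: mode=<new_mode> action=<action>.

mode=RETURN action=lamp_flash

current mode = ALIGN; filter table to that mode:
  (ALIGN, SIG_OK) → (ALIGN, arm_retract)
  (ALIGN, SIG_FAIL) → (CHARGE, arm_retract)
  (ALIGN, SIG_NEAR) → (RETURN, lamp_flash)  ← event matches
  (ALIGN, SIG_FOUND) → (CHARGE, lamp_flash)
  (ALIGN, SIG_FULL) → (RETURN, spin_cw)
  (ALIGN, SIG_LOST) → (RETURN, announce)
event = SIG_NEAR selects (RETURN, lamp_flash)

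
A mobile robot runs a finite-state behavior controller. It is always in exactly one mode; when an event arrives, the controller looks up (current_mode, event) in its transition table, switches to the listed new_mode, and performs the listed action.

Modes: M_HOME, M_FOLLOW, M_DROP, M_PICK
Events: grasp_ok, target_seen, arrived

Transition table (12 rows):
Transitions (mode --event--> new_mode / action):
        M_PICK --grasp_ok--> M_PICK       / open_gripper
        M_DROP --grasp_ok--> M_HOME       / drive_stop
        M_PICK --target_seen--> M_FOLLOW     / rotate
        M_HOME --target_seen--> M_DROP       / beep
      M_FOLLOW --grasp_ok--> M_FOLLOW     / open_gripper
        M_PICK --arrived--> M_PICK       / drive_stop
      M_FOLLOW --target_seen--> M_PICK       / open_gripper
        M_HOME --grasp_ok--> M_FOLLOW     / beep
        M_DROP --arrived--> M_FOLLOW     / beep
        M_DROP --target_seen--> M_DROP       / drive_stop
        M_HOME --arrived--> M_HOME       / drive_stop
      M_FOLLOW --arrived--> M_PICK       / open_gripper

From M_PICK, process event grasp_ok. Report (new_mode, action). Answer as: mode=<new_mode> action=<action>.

mode=M_PICK action=open_gripper

current mode = M_PICK; filter table to that mode:
  (M_PICK, grasp_ok) → (M_PICK, open_gripper)  ← event matches
  (M_PICK, target_seen) → (M_FOLLOW, rotate)
  (M_PICK, arrived) → (M_PICK, drive_stop)
event = grasp_ok selects (M_PICK, open_gripper)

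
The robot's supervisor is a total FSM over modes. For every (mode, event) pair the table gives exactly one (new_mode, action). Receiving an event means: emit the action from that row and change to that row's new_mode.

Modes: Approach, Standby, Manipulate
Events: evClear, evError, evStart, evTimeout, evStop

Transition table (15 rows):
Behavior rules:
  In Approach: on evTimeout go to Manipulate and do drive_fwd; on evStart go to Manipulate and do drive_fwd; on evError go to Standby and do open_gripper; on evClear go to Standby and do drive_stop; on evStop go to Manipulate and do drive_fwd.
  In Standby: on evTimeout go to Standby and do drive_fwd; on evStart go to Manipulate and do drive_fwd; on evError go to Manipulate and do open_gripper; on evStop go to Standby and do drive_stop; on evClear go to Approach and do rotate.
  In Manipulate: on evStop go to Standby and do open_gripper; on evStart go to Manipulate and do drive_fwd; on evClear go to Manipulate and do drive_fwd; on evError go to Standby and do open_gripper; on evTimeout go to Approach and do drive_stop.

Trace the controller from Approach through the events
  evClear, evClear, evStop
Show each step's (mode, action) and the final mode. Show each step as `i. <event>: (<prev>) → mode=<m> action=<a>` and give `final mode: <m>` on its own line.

1. evClear: (Approach) → mode=Standby action=drive_stop
2. evClear: (Standby) → mode=Approach action=rotate
3. evStop: (Approach) → mode=Manipulate action=drive_fwd

final mode: Manipulate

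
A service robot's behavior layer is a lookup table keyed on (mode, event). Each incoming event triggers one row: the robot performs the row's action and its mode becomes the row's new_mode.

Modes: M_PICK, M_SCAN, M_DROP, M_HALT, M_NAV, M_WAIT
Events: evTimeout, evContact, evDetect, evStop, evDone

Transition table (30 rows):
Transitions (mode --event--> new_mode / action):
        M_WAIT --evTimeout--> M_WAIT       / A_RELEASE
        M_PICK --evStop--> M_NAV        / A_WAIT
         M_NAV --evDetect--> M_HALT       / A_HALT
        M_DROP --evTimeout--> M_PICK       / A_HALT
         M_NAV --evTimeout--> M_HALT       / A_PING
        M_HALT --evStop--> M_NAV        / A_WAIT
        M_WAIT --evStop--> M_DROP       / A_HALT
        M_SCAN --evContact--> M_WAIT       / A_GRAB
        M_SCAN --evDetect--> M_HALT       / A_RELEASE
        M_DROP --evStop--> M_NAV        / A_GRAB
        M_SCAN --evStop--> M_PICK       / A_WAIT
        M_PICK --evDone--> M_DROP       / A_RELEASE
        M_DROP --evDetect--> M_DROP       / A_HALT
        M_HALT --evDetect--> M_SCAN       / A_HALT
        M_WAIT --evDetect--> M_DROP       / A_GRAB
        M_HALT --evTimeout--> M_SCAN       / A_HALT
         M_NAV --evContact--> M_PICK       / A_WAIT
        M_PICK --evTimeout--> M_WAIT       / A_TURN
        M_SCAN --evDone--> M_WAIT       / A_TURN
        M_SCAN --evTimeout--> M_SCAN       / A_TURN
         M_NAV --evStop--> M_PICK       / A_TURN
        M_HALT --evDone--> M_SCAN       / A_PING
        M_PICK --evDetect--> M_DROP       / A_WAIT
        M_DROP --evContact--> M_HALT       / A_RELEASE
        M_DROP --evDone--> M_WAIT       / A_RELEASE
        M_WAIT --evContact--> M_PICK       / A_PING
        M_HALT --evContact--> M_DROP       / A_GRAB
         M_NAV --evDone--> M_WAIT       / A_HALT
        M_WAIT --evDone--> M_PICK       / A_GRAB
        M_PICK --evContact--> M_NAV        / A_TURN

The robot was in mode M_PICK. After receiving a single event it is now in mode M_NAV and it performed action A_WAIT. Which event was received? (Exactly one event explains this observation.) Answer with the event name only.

evStop

try evTimeout: (M_PICK, evTimeout) → (M_WAIT, A_TURN)
try evContact: (M_PICK, evContact) → (M_NAV, A_TURN)
try evDetect: (M_PICK, evDetect) → (M_DROP, A_WAIT)
try evStop: (M_PICK, evStop) → (M_NAV, A_WAIT)  ← matches
try evDone: (M_PICK, evDone) → (M_DROP, A_RELEASE)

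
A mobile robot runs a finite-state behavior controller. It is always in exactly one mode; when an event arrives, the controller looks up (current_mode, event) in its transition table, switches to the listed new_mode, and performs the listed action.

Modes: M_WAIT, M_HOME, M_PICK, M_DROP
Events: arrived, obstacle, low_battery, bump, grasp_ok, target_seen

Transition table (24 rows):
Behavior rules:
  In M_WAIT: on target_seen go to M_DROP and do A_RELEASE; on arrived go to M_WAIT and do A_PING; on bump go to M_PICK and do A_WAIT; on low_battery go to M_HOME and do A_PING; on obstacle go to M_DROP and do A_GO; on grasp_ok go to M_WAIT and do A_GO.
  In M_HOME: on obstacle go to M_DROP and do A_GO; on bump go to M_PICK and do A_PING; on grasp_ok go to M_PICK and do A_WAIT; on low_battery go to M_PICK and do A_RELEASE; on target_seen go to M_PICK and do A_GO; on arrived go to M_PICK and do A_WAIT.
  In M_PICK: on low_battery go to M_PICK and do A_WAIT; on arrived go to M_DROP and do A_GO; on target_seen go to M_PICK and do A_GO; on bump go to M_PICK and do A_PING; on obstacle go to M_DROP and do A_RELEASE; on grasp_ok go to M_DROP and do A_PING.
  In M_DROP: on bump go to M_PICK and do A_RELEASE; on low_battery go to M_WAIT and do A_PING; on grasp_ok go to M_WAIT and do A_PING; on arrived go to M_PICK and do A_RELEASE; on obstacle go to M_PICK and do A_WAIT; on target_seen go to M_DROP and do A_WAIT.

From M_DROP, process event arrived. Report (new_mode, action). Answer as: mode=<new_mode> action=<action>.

current mode = M_DROP; filter table to that mode:
  (M_DROP, bump) → (M_PICK, A_RELEASE)
  (M_DROP, low_battery) → (M_WAIT, A_PING)
  (M_DROP, grasp_ok) → (M_WAIT, A_PING)
  (M_DROP, arrived) → (M_PICK, A_RELEASE)  ← event matches
  (M_DROP, obstacle) → (M_PICK, A_WAIT)
  (M_DROP, target_seen) → (M_DROP, A_WAIT)
event = arrived selects (M_PICK, A_RELEASE)

mode=M_PICK action=A_RELEASE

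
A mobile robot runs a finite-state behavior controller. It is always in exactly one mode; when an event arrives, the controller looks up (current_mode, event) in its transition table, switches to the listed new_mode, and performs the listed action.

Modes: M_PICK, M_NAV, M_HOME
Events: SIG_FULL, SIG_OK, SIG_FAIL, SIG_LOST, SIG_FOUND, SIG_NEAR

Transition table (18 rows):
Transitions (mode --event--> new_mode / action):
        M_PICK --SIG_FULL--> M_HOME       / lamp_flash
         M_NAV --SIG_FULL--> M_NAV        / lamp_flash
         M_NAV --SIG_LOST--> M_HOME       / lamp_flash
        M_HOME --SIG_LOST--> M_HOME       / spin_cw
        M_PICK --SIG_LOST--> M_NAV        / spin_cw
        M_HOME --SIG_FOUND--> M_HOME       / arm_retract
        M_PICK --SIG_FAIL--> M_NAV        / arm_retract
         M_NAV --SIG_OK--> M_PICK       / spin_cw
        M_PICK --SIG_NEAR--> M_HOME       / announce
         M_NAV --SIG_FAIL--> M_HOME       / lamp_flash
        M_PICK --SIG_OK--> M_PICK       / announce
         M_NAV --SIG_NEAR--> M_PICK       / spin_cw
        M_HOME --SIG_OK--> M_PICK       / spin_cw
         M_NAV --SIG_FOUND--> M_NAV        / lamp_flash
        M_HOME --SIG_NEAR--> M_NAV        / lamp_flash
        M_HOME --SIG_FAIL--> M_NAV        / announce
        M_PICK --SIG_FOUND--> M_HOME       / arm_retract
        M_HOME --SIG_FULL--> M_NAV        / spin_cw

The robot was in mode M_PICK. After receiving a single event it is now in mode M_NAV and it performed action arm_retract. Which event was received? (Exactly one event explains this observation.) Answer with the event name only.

SIG_FAIL

try SIG_FULL: (M_PICK, SIG_FULL) → (M_HOME, lamp_flash)
try SIG_OK: (M_PICK, SIG_OK) → (M_PICK, announce)
try SIG_FAIL: (M_PICK, SIG_FAIL) → (M_NAV, arm_retract)  ← matches
try SIG_LOST: (M_PICK, SIG_LOST) → (M_NAV, spin_cw)
try SIG_FOUND: (M_PICK, SIG_FOUND) → (M_HOME, arm_retract)
try SIG_NEAR: (M_PICK, SIG_NEAR) → (M_HOME, announce)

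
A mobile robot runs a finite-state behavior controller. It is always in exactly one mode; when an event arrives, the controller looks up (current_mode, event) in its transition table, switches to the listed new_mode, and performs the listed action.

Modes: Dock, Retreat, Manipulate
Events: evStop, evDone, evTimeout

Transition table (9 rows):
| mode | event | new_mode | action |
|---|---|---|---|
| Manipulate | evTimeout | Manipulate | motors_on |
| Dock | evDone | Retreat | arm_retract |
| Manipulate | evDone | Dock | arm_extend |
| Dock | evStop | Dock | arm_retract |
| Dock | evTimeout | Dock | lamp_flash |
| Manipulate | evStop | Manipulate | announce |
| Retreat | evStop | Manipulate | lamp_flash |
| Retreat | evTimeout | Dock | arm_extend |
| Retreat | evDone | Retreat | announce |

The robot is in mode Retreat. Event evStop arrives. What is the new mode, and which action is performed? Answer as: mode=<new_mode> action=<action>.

current mode = Retreat; filter table to that mode:
  (Retreat, evStop) → (Manipulate, lamp_flash)  ← event matches
  (Retreat, evTimeout) → (Dock, arm_extend)
  (Retreat, evDone) → (Retreat, announce)
event = evStop selects (Manipulate, lamp_flash)

mode=Manipulate action=lamp_flash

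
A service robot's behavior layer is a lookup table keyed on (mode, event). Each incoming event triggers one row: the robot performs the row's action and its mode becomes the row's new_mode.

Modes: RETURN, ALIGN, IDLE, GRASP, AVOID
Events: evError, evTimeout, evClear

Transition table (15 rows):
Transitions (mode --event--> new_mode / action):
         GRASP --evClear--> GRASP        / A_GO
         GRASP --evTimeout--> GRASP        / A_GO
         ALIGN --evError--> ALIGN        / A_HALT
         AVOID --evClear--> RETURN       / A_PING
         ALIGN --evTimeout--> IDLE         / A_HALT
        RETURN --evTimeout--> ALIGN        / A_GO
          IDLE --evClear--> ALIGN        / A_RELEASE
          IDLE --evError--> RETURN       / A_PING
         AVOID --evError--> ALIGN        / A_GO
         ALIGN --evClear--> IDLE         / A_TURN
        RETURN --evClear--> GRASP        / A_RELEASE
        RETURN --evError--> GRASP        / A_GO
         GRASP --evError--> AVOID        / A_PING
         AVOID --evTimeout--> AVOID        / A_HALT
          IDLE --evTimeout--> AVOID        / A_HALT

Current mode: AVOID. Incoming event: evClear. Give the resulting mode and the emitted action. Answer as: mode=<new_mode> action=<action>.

mode=RETURN action=A_PING

current mode = AVOID; filter table to that mode:
  (AVOID, evClear) → (RETURN, A_PING)  ← event matches
  (AVOID, evError) → (ALIGN, A_GO)
  (AVOID, evTimeout) → (AVOID, A_HALT)
event = evClear selects (RETURN, A_PING)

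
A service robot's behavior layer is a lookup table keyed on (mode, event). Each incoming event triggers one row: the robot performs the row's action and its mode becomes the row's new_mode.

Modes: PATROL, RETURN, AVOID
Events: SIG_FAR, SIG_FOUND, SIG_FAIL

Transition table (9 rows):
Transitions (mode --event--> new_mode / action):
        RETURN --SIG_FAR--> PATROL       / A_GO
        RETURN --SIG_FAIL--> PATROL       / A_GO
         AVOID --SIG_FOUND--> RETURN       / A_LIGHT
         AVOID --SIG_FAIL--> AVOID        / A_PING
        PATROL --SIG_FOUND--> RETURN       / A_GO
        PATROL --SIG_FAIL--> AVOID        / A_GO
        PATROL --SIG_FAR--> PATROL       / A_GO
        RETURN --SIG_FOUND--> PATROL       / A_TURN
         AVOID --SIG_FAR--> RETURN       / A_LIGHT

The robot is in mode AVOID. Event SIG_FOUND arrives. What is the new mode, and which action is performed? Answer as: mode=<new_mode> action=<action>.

mode=RETURN action=A_LIGHT

current mode = AVOID; filter table to that mode:
  (AVOID, SIG_FOUND) → (RETURN, A_LIGHT)  ← event matches
  (AVOID, SIG_FAIL) → (AVOID, A_PING)
  (AVOID, SIG_FAR) → (RETURN, A_LIGHT)
event = SIG_FOUND selects (RETURN, A_LIGHT)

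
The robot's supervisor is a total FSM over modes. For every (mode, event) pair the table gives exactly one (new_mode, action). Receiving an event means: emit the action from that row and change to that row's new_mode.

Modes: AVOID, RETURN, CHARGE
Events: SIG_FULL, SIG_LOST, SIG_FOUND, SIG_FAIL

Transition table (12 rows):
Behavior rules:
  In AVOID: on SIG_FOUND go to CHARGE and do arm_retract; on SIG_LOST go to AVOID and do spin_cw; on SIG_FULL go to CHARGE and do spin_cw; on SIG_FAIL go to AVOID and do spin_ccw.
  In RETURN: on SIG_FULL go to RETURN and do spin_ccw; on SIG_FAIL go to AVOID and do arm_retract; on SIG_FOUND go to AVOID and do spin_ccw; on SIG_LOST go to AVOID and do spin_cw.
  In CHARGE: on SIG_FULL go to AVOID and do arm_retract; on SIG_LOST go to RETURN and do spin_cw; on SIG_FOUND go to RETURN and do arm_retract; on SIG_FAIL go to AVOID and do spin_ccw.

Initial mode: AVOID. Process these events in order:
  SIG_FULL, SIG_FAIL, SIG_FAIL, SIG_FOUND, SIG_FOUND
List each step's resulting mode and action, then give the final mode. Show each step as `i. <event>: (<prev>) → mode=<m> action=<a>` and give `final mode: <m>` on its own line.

final mode: RETURN

1. SIG_FULL: (AVOID) → mode=CHARGE action=spin_cw
2. SIG_FAIL: (CHARGE) → mode=AVOID action=spin_ccw
3. SIG_FAIL: (AVOID) → mode=AVOID action=spin_ccw
4. SIG_FOUND: (AVOID) → mode=CHARGE action=arm_retract
5. SIG_FOUND: (CHARGE) → mode=RETURN action=arm_retract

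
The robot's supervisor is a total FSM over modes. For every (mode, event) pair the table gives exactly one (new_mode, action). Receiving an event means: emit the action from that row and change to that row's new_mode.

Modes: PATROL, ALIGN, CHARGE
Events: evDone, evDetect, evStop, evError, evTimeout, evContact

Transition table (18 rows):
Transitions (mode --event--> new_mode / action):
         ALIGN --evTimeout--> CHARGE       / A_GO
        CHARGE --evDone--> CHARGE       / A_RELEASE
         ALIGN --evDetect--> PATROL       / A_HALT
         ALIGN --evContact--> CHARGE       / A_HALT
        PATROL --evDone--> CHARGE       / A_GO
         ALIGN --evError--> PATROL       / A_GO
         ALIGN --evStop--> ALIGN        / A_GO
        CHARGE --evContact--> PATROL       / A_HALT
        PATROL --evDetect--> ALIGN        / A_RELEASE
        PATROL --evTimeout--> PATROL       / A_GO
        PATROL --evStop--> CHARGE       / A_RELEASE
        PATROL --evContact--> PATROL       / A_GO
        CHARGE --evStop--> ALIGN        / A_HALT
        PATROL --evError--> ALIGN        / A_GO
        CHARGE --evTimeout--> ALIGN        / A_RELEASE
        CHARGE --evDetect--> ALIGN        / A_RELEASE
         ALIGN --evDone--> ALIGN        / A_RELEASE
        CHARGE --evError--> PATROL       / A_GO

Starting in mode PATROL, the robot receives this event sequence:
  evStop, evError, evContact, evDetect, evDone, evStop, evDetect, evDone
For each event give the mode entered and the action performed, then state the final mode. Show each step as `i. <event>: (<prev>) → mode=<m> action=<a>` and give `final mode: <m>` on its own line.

final mode: CHARGE

1. evStop: (PATROL) → mode=CHARGE action=A_RELEASE
2. evError: (CHARGE) → mode=PATROL action=A_GO
3. evContact: (PATROL) → mode=PATROL action=A_GO
4. evDetect: (PATROL) → mode=ALIGN action=A_RELEASE
5. evDone: (ALIGN) → mode=ALIGN action=A_RELEASE
6. evStop: (ALIGN) → mode=ALIGN action=A_GO
7. evDetect: (ALIGN) → mode=PATROL action=A_HALT
8. evDone: (PATROL) → mode=CHARGE action=A_GO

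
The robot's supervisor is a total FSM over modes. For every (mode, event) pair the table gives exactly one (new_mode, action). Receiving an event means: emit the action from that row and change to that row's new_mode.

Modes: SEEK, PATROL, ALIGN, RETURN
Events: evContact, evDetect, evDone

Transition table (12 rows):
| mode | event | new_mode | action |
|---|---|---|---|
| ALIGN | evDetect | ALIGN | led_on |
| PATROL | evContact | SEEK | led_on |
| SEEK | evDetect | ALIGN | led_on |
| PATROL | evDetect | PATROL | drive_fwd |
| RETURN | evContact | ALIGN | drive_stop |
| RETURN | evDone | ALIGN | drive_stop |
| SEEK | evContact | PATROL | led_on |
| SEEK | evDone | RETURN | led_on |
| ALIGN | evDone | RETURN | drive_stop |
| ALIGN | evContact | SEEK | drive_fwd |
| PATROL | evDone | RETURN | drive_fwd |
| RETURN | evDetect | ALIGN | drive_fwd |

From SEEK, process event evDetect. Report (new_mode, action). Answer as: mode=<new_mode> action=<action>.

current mode = SEEK; filter table to that mode:
  (SEEK, evDetect) → (ALIGN, led_on)  ← event matches
  (SEEK, evContact) → (PATROL, led_on)
  (SEEK, evDone) → (RETURN, led_on)
event = evDetect selects (ALIGN, led_on)

mode=ALIGN action=led_on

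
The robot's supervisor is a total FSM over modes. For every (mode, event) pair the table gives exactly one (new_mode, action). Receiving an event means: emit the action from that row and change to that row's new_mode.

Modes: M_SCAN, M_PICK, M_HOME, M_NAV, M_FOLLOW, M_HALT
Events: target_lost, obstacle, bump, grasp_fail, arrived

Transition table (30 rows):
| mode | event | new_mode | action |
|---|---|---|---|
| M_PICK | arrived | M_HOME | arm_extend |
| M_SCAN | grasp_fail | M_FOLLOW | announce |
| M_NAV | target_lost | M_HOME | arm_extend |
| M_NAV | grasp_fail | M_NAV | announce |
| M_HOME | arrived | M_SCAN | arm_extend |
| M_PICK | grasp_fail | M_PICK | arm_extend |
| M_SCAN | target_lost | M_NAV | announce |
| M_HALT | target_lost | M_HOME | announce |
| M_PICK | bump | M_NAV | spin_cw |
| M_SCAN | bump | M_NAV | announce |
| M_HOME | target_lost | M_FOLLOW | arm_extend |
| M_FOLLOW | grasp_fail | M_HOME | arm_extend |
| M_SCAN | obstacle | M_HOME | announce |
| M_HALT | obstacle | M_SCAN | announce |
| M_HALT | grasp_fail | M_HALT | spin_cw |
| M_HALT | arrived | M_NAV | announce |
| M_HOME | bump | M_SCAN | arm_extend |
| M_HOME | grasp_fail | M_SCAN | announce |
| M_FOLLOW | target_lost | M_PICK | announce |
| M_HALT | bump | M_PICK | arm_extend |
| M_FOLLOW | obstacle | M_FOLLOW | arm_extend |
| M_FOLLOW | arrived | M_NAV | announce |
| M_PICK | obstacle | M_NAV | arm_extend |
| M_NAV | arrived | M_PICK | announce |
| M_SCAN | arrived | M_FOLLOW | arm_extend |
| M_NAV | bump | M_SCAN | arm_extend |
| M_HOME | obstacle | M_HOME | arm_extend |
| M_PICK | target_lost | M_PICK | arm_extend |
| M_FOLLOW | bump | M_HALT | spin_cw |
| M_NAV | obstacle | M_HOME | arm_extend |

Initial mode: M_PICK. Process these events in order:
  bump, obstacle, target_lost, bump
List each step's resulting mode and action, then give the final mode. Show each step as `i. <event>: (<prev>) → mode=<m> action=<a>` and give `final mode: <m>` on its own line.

1. bump: (M_PICK) → mode=M_NAV action=spin_cw
2. obstacle: (M_NAV) → mode=M_HOME action=arm_extend
3. target_lost: (M_HOME) → mode=M_FOLLOW action=arm_extend
4. bump: (M_FOLLOW) → mode=M_HALT action=spin_cw

final mode: M_HALT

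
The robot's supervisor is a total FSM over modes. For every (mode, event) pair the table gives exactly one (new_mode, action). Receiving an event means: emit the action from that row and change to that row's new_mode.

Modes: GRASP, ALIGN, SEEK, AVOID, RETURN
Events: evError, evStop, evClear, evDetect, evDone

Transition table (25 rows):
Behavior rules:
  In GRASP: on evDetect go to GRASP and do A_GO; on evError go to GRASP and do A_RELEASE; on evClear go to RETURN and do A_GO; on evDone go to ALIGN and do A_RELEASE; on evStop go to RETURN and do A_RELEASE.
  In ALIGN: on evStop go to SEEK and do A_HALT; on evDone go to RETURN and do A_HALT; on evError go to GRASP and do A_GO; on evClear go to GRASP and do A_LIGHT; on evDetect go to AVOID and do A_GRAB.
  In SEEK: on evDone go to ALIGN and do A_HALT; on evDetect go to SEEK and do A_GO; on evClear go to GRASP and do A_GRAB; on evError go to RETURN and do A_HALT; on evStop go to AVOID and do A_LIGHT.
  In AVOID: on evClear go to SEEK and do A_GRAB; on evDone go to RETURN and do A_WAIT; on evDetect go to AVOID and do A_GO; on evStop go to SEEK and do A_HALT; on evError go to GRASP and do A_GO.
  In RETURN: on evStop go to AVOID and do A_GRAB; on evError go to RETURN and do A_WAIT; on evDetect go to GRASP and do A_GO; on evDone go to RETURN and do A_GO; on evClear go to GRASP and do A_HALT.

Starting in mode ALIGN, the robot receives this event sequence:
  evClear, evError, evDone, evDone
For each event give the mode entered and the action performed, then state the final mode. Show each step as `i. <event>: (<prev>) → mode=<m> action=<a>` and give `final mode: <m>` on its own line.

final mode: RETURN

1. evClear: (ALIGN) → mode=GRASP action=A_LIGHT
2. evError: (GRASP) → mode=GRASP action=A_RELEASE
3. evDone: (GRASP) → mode=ALIGN action=A_RELEASE
4. evDone: (ALIGN) → mode=RETURN action=A_HALT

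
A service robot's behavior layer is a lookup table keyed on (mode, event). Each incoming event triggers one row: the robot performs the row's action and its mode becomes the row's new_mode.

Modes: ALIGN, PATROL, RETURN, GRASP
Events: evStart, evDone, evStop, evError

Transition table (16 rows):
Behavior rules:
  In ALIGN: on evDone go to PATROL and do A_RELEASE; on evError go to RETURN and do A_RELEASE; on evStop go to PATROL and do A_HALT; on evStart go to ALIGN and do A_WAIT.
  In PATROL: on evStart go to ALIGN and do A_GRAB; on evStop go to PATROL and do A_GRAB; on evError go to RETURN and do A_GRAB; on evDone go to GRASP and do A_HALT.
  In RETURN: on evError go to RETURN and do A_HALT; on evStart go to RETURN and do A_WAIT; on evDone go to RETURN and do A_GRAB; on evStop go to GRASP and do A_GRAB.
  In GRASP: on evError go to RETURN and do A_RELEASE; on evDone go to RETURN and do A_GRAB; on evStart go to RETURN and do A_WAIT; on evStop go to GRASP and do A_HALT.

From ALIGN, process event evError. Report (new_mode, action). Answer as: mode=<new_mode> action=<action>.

current mode = ALIGN; filter table to that mode:
  (ALIGN, evDone) → (PATROL, A_RELEASE)
  (ALIGN, evError) → (RETURN, A_RELEASE)  ← event matches
  (ALIGN, evStop) → (PATROL, A_HALT)
  (ALIGN, evStart) → (ALIGN, A_WAIT)
event = evError selects (RETURN, A_RELEASE)

mode=RETURN action=A_RELEASE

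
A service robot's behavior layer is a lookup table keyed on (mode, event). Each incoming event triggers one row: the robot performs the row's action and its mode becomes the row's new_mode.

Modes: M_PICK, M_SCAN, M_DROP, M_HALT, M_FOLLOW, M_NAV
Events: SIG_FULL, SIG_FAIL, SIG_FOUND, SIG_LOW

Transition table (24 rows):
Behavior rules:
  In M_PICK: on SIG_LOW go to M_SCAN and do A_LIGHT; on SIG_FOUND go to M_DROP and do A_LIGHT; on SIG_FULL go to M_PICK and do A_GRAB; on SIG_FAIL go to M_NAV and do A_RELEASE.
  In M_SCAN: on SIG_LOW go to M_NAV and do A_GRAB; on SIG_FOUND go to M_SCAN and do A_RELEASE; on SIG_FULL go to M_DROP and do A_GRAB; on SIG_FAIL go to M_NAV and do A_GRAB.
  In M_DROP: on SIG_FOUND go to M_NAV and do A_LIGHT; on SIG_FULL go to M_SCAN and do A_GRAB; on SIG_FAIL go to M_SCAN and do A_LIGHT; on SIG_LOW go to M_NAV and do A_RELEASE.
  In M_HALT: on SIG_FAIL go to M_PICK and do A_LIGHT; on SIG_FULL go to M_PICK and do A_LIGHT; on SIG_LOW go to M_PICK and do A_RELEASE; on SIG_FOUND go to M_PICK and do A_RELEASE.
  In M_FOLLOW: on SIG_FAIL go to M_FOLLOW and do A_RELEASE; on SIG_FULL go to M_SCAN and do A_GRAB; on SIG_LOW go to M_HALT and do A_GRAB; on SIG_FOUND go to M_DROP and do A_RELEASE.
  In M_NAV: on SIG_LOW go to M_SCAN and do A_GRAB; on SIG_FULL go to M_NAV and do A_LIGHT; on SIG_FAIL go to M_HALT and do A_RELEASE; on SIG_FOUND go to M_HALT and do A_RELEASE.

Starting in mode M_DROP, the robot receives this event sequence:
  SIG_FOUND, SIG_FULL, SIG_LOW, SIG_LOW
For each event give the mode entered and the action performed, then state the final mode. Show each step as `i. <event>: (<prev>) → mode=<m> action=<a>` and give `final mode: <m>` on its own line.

final mode: M_NAV

1. SIG_FOUND: (M_DROP) → mode=M_NAV action=A_LIGHT
2. SIG_FULL: (M_NAV) → mode=M_NAV action=A_LIGHT
3. SIG_LOW: (M_NAV) → mode=M_SCAN action=A_GRAB
4. SIG_LOW: (M_SCAN) → mode=M_NAV action=A_GRAB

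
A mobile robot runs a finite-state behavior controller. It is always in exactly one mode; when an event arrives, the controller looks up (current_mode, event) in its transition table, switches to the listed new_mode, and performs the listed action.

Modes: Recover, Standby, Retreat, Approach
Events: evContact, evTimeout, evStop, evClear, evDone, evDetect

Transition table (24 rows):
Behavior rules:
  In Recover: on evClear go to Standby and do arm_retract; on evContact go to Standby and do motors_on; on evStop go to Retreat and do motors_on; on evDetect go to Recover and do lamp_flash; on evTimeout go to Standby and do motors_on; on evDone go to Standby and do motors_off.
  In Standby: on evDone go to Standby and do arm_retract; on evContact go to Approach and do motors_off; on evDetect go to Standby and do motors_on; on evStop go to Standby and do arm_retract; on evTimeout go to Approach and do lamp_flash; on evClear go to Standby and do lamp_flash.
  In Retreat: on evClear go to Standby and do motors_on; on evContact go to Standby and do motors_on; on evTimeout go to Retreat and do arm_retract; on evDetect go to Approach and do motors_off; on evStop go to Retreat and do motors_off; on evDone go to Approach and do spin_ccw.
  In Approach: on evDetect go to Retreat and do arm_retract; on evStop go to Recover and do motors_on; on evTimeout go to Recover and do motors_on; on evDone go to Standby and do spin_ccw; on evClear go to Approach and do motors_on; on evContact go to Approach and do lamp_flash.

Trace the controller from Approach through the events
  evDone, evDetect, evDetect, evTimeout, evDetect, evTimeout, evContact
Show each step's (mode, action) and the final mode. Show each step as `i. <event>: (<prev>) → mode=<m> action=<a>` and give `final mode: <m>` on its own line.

1. evDone: (Approach) → mode=Standby action=spin_ccw
2. evDetect: (Standby) → mode=Standby action=motors_on
3. evDetect: (Standby) → mode=Standby action=motors_on
4. evTimeout: (Standby) → mode=Approach action=lamp_flash
5. evDetect: (Approach) → mode=Retreat action=arm_retract
6. evTimeout: (Retreat) → mode=Retreat action=arm_retract
7. evContact: (Retreat) → mode=Standby action=motors_on

final mode: Standby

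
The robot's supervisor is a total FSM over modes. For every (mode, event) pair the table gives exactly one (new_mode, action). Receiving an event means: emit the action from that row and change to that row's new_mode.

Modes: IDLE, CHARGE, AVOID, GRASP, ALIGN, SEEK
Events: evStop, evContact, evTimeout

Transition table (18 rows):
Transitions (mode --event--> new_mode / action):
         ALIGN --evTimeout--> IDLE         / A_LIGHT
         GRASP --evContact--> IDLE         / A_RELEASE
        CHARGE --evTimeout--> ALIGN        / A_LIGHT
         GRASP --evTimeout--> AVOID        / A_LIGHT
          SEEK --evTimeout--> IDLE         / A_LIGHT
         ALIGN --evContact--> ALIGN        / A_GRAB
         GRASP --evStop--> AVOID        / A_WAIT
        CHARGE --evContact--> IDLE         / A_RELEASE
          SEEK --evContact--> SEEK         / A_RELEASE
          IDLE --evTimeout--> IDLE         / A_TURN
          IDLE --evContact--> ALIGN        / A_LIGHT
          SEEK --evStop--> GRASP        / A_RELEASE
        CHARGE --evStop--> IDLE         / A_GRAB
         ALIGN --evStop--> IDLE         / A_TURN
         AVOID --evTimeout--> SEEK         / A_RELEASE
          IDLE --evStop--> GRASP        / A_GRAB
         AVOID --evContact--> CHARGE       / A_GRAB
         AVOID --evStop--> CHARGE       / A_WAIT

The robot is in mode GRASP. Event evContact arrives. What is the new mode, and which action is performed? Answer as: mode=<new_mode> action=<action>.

current mode = GRASP; filter table to that mode:
  (GRASP, evContact) → (IDLE, A_RELEASE)  ← event matches
  (GRASP, evTimeout) → (AVOID, A_LIGHT)
  (GRASP, evStop) → (AVOID, A_WAIT)
event = evContact selects (IDLE, A_RELEASE)

mode=IDLE action=A_RELEASE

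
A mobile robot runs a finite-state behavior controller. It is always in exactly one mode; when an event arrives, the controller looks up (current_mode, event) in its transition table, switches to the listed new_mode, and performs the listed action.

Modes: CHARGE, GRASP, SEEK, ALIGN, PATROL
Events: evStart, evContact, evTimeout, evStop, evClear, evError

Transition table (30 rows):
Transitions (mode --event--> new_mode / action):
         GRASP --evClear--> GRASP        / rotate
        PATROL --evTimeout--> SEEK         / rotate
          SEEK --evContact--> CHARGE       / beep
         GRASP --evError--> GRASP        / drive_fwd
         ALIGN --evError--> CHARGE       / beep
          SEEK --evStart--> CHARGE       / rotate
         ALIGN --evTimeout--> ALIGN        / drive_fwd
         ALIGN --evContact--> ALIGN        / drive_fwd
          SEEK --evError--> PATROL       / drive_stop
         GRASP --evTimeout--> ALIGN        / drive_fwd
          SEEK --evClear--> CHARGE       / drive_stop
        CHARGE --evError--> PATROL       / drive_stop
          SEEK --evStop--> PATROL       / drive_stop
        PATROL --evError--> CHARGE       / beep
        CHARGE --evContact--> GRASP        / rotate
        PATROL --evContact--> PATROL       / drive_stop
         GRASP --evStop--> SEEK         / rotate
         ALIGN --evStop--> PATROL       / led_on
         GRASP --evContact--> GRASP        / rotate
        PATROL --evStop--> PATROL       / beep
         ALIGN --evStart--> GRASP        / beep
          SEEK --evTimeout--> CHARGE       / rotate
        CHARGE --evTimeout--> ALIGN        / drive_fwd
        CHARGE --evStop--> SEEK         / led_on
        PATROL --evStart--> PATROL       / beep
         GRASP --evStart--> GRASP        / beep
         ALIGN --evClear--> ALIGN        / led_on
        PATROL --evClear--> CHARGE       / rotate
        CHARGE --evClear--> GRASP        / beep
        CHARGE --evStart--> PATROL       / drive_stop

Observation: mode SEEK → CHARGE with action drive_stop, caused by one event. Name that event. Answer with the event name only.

evClear

try evStart: (SEEK, evStart) → (CHARGE, rotate)
try evContact: (SEEK, evContact) → (CHARGE, beep)
try evTimeout: (SEEK, evTimeout) → (CHARGE, rotate)
try evStop: (SEEK, evStop) → (PATROL, drive_stop)
try evClear: (SEEK, evClear) → (CHARGE, drive_stop)  ← matches
try evError: (SEEK, evError) → (PATROL, drive_stop)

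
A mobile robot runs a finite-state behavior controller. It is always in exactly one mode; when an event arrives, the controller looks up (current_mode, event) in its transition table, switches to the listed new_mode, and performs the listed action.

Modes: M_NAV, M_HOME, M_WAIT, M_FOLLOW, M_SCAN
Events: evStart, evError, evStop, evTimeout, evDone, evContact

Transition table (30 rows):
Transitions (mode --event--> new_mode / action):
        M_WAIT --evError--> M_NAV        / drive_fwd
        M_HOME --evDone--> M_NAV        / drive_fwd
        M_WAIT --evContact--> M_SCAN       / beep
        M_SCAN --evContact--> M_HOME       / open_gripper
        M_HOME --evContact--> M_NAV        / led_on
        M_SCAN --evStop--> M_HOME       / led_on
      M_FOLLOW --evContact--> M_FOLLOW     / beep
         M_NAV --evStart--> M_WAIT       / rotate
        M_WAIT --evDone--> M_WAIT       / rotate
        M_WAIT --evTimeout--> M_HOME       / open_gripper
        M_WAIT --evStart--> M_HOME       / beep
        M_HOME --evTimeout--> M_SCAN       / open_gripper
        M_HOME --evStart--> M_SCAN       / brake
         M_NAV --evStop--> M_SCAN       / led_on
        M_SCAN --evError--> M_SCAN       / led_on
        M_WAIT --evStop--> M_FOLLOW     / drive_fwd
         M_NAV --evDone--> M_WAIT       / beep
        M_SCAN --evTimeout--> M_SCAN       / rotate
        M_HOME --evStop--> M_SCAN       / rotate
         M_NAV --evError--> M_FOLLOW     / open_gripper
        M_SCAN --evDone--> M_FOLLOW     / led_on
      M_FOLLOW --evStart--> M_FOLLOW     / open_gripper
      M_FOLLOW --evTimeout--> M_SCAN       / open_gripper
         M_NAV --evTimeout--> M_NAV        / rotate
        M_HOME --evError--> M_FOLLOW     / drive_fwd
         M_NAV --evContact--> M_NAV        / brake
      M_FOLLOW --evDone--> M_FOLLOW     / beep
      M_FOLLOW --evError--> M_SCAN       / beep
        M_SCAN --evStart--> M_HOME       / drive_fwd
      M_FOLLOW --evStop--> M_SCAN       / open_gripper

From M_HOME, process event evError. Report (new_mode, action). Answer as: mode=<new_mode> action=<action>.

current mode = M_HOME; filter table to that mode:
  (M_HOME, evDone) → (M_NAV, drive_fwd)
  (M_HOME, evContact) → (M_NAV, led_on)
  (M_HOME, evTimeout) → (M_SCAN, open_gripper)
  (M_HOME, evStart) → (M_SCAN, brake)
  (M_HOME, evStop) → (M_SCAN, rotate)
  (M_HOME, evError) → (M_FOLLOW, drive_fwd)  ← event matches
event = evError selects (M_FOLLOW, drive_fwd)

mode=M_FOLLOW action=drive_fwd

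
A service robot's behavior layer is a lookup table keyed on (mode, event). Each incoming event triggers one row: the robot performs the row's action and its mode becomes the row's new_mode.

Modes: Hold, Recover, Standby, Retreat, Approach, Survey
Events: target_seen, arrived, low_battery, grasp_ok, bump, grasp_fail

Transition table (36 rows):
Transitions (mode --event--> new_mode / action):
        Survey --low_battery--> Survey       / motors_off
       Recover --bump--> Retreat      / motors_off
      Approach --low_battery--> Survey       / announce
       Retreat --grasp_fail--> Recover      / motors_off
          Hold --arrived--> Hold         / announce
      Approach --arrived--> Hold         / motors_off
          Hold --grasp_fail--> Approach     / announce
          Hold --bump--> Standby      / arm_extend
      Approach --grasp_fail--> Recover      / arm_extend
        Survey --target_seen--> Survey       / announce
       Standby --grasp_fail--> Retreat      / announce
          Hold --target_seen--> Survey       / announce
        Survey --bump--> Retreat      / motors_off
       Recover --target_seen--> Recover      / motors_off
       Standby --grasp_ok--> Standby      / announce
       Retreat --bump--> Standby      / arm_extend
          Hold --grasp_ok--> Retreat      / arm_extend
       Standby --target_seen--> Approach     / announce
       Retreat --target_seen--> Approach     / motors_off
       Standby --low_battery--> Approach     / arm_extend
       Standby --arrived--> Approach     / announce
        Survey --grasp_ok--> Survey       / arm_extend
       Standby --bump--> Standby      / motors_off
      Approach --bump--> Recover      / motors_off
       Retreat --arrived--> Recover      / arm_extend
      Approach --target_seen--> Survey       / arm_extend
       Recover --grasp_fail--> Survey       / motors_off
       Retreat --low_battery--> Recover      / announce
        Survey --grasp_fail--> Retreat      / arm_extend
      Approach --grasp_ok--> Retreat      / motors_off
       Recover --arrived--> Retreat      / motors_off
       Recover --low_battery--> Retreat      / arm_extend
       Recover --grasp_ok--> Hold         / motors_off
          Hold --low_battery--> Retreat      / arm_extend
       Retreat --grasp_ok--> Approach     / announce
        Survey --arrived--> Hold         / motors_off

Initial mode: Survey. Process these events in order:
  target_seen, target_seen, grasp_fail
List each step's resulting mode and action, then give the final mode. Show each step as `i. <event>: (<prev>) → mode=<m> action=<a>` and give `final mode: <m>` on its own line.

final mode: Retreat

1. target_seen: (Survey) → mode=Survey action=announce
2. target_seen: (Survey) → mode=Survey action=announce
3. grasp_fail: (Survey) → mode=Retreat action=arm_extend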